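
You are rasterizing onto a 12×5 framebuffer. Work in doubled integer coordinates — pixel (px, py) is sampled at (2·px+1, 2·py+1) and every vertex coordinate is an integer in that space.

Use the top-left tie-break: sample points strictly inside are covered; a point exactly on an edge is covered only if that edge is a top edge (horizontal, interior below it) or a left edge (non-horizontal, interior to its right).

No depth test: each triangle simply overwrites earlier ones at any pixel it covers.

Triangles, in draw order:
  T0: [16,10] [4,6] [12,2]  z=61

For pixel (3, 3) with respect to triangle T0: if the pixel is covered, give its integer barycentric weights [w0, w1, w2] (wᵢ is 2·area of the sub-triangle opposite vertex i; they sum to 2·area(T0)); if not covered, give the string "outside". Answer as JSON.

T0:
  2·area = 80
  edge (16, 10)→(4, 6): d=(-12,-4) top-left  bias=+0
  edge (4, 6)→(12, 2): d=(8,-4) top-left  bias=+0
  edge (12, 2)→(16, 10): d=(4,8) right/bottom  bias=-1
    (5,1)@(11, 3): e=[64,4,12] → #
    (6,1)@(13, 3): e=[72,12,-4] → ·
    (0,2)@(1, 5): e=[0,-20,100] → ·  [on edge]
    (3,2)@(7, 5): e=[24,4,52] → #
    (4,2)@(9, 5): e=[32,12,36] → #
    (6,2)@(13, 5): e=[48,28,4] → #
    (7,2)@(15, 5): e=[56,36,-12] → ·
    (3,3)@(7, 7): e=[0,20,60] → #  [on edge]
    (7,3)@(15, 7): e=[32,52,-4] → ·
    (3,4)@(7, 9): e=[-24,36,68] → ·
    (4,4)@(9, 9): e=[-16,44,52] → ·
    (5,4)@(11, 9): e=[-8,52,36] → ·
    (6,4)@(13, 9): e=[0,60,20] → #  [on edge]
  covered (11 px):
    · · · · · · · · · · · ·
    · · · · · # · · · · · ·
    · · · # # # # · · · · ·
    · · · # # # # · · · · ·
    · · · · · · # # · · · ·

Final: [20,60,0]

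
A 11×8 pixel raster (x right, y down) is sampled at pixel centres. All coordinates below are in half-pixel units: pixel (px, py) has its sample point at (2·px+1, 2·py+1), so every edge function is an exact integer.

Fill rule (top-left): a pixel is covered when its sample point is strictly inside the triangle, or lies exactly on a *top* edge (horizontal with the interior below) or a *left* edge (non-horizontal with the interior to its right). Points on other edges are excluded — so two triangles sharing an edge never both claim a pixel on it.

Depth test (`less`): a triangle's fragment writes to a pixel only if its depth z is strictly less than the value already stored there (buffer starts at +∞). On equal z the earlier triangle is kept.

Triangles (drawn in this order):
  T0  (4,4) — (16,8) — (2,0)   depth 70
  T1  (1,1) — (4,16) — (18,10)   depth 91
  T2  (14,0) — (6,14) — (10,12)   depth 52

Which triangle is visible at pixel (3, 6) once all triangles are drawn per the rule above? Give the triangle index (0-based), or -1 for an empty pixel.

T0:
  2·area = 40  (B↔C swapped to make it positive)
  edge (4, 4)→(2, 0): d=(-2,-4) top-left  bias=+0
  edge (2, 0)→(16, 8): d=(14,8) right/bottom  bias=-1
  edge (16, 8)→(4, 4): d=(-12,-4) top-left  bias=+0
    (1,0)@(3, 1): e=[2,6,32] → █
    (2,0)@(5, 1): e=[10,-10,40] → ·
    (0,1)@(1, 3): e=[-10,50,0] → ·  [on edge]
    (1,1)@(3, 3): e=[-2,34,8] → ·
    (2,1)@(5, 3): e=[6,18,16] → █
    (3,1)@(7, 3): e=[14,2,24] → █
    (4,1)@(9, 3): e=[22,-14,32] → ·
    (2,2)@(5, 5): e=[2,46,-8] → ·
    (3,2)@(7, 5): e=[10,30,0] → █  [on edge]
    (4,2)@(9, 5): e=[18,14,8] → █
    (5,2)@(11, 5): e=[26,-2,16] → ·
    (3,3)@(7, 7): e=[6,58,-24] → ·
    (6,3)@(13, 7): e=[30,10,0] → █  [on edge]
    (9,4)@(19, 9): e=[50,-10,0] → ·  [on edge]
  covered (6 px):
    · █ · · · · · · · · ·
    · · █ █ · · · · · · ·
    · · · █ █ · · · · · ·
    · · · · · · █ · · · ·
    · · · · · · · · · · ·
    · · · · · · · · · · ·
    · · · · · · · · · · ·
    · · · · · · · · · · ·
T1:
  2·area = 228  (B↔C swapped to make it positive)
  edge (1, 1)→(18, 10): d=(17,9) right/bottom  bias=-1
  edge (18, 10)→(4, 16): d=(-14,6) right/bottom  bias=-1
  edge (4, 16)→(1, 1): d=(-3,-15) top-left  bias=+0
    (0,0)@(1, 1): e=[0,228,0] → ·  [on edge]
    (1,1)@(3, 3): e=[16,188,24] → █
    (2,1)@(5, 3): e=[-2,176,54] → ·
    (1,2)@(3, 5): e=[50,160,18] → █
    (2,2)@(5, 5): e=[32,148,48] → █
    (3,2)@(7, 5): e=[14,136,78] → █
    (4,2)@(9, 5): e=[-4,124,108] → ·
    (1,3)@(3, 7): e=[84,132,12] → █
    (4,3)@(9, 7): e=[30,96,102] → █
    (5,3)@(11, 7): e=[12,84,132] → █
    (6,3)@(13, 7): e=[-6,72,162] → ·
    (1,4)@(3, 9): e=[118,104,6] → █
    (1,5)@(3, 11): e=[152,76,0] → █  [on edge]
    (5,6)@(11, 13): e=[114,0,114] → ·  [on edge]
  covered (27 px):
    · · · · · · · · · · ·
    · █ · · · · · · · · ·
    · █ █ █ · · · · · · ·
    · █ █ █ █ █ · · · · ·
    · █ █ █ █ █ █ █ · · ·
    · █ █ █ █ █ █ █ · · ·
    · · █ █ █ · · · · · ·
    · · █ · · · · · · · ·
T2:
  2·area = 40  (B↔C swapped to make it positive)
  edge (14, 0)→(10, 12): d=(-4,12) right/bottom  bias=-1
  edge (10, 12)→(6, 14): d=(-4,2) right/bottom  bias=-1
  edge (6, 14)→(14, 0): d=(8,-14) top-left  bias=+0
    (6,1)@(13, 3): e=[0,30,10] → ·  [on edge]
    (5,3)@(11, 7): e=[8,18,14] → █
    (6,3)@(13, 7): e=[-16,14,42] → ·
    (4,4)@(9, 9): e=[24,14,2] → █
    (5,4)@(11, 9): e=[0,10,30] → ·  [on edge]
    (4,5)@(9, 11): e=[16,6,18] → █
    (5,5)@(11, 11): e=[-8,2,46] → ·
    (3,6)@(7, 13): e=[32,2,6] → █
    (4,6)@(9, 13): e=[8,-2,34] → ·
    (3,7)@(7, 15): e=[24,-6,22] → ·
    (4,7)@(9, 15): e=[0,-10,50] → ·  [on edge]
  covered (4 px):
    · · · · · · · · · · ·
    · · · · · · · · · · ·
    · · · · · · · · · · ·
    · · · · · █ · · · · ·
    · · · · █ · · · · · ·
    · · · · █ · · · · · ·
    · · · █ · · · · · · ·
    · · · · · · · · · · ·

Z-buffer (winner per pixel, '.' = empty):
  . 0 . . . . . . . . .
  . 1 0 0 . . . . . . .
  . 1 1 0 0 . . . . . .
  . 1 1 1 1 2 0 . . . .
  . 1 1 1 2 1 1 1 . . .
  . 1 1 1 2 1 1 1 . . .
  . . 1 2 1 . . . . . .
  . . 1 . . . . . . . .

Answer: 2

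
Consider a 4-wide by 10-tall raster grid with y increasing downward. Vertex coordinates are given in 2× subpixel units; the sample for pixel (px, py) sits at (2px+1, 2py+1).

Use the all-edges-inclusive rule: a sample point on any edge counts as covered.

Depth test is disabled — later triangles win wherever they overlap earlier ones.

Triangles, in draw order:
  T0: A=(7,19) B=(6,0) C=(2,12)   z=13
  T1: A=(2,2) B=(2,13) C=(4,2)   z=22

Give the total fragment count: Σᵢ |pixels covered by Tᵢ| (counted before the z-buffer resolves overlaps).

T0:
  2·area = 88  (B↔C swapped to make it positive)
  edge (7, 19)→(2, 12): d=(-5,-7) inclusive
  edge (2, 12)→(6, 0): d=(4,-12) inclusive
  edge (6, 0)→(7, 19): d=(1,19) inclusive
    (2,1)@(5, 3): e=[66,0,22] → █  [on edge]
    (3,1)@(7, 3): e=[80,24,-16] → ·
    (2,2)@(5, 5): e=[56,8,24] → █
    (3,2)@(7, 5): e=[70,32,-14] → ·
    (2,3)@(5, 7): e=[46,16,26] → █
    (3,3)@(7, 7): e=[60,40,-12] → ·
    (1,4)@(3, 9): e=[22,0,66] → █  [on edge]
    (3,4)@(7, 9): e=[50,48,-10] → ·
    (1,5)@(3, 11): e=[12,8,68] → █
    (3,5)@(7, 11): e=[40,56,-8] → ·
    (1,6)@(3, 13): e=[2,16,70] → █
    (3,6)@(7, 13): e=[30,64,-6] → ·
    (0,7)@(1, 15): e=[-22,0,110] → ·  [on edge]
    (3,9)@(7, 19): e=[0,88,0] → █  [on edge]
  covered (11 px):
    · · · ·
    · · █ ·
    · · █ ·
    · · █ ·
    · █ █ ·
    · █ █ ·
    · █ █ ·
    · · █ ·
    · · · ·
    · · · █
T1:
  2·area = 22  (B↔C swapped to make it positive)
  edge (2, 2)→(4, 2): d=(2,0) inclusive
  edge (4, 2)→(2, 13): d=(-2,11) inclusive
  edge (2, 13)→(2, 2): d=(0,-11) inclusive
    (1,1)@(3, 3): e=[2,9,11] → █
    (2,1)@(5, 3): e=[2,-13,33] → ·
    (1,2)@(3, 5): e=[6,5,11] → █
    (2,2)@(5, 5): e=[6,-17,33] → ·
    (1,3)@(3, 7): e=[10,1,11] → █
    (2,3)@(5, 7): e=[10,-21,33] → ·
    (1,4)@(3, 9): e=[14,-3,11] → ·
  covered (3 px):
    · · · ·
    · █ · ·
    · █ · ·
    · █ · ·
    · · · ·
    · · · ·
    · · · ·
    · · · ·
    · · · ·
    · · · ·

Answer: 14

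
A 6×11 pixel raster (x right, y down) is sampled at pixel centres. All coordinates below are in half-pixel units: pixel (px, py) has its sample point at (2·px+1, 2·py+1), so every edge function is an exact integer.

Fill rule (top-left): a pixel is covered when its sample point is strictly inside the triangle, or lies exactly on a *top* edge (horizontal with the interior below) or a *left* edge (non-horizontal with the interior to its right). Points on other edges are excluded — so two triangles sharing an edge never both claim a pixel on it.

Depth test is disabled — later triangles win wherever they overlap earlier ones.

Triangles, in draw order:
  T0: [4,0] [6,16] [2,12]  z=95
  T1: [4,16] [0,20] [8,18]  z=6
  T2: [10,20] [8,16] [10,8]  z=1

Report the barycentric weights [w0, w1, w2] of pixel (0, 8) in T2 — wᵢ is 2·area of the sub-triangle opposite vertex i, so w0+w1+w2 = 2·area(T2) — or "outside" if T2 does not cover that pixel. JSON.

T0:
  2·area = 56
  edge (4, 0)→(6, 16): d=(2,16) right/bottom  bias=-1
  edge (6, 16)→(2, 12): d=(-4,-4) top-left  bias=+0
  edge (2, 12)→(4, 0): d=(2,-12) top-left  bias=+0
    (1,3)@(3, 7): e=[30,24,2] → █
    (2,3)@(5, 7): e=[-2,32,26] → ·
    (1,4)@(3, 9): e=[34,16,6] → █
    (2,4)@(5, 9): e=[2,24,30] → █
    (3,4)@(7, 9): e=[-30,32,54] → ·
    (0,5)@(1, 11): e=[70,0,-14] → ·  [on edge]
    (1,5)@(3, 11): e=[38,8,10] → █
    (3,5)@(7, 11): e=[-26,24,58] → ·
    (1,6)@(3, 13): e=[42,0,14] → █  [on edge]
    (3,6)@(7, 13): e=[-22,16,62] → ·
    (1,7)@(3, 15): e=[46,-8,18] → ·
    (2,7)@(5, 15): e=[14,0,42] → █  [on edge]
    (3,8)@(7, 17): e=[-14,0,70] → ·  [on edge]
    (4,9)@(9, 19): e=[-42,0,98] → ·  [on edge]
    (5,10)@(11, 21): e=[-70,0,126] → ·  [on edge]
  covered (8 px):
    · · · · · ·
    · · · · · ·
    · · · · · ·
    · █ · · · ·
    · █ █ · · ·
    · █ █ · · ·
    · █ █ · · ·
    · · █ · · ·
    · · · · · ·
    · · · · · ·
    · · · · · ·
T1:
  2·area = 24  (B↔C swapped to make it positive)
  edge (4, 16)→(8, 18): d=(4,2) right/bottom  bias=-1
  edge (8, 18)→(0, 20): d=(-8,2) right/bottom  bias=-1
  edge (0, 20)→(4, 16): d=(4,-4) top-left  bias=+0
    (5,4)@(11, 9): e=[-42,66,0] → ·  [on edge]
    (4,5)@(9, 11): e=[-30,54,0] → ·  [on edge]
    (3,6)@(7, 13): e=[-18,42,0] → ·  [on edge]
    (2,7)@(5, 15): e=[-6,30,0] → ·  [on edge]
    (1,8)@(3, 17): e=[6,18,0] → █  [on edge]
    (2,8)@(5, 17): e=[2,14,8] → █
    (3,8)@(7, 17): e=[-2,10,16] → ·
    (0,9)@(1, 19): e=[18,6,0] → █  [on edge]
    (2,9)@(5, 19): e=[10,-2,16] → ·
    (0,10)@(1, 21): e=[26,-10,8] → ·
    (1,10)@(3, 21): e=[22,-14,16] → ·
  covered (4 px):
    · · · · · ·
    · · · · · ·
    · · · · · ·
    · · · · · ·
    · · · · · ·
    · · · · · ·
    · · · · · ·
    · · · · · ·
    · █ █ · · ·
    █ █ · · · ·
    · · · · · ·
T2:
  2·area = 24
  edge (10, 20)→(8, 16): d=(-2,-4) top-left  bias=+0
  edge (8, 16)→(10, 8): d=(2,-8) top-left  bias=+0
  edge (10, 8)→(10, 20): d=(0,12) right/bottom  bias=-1
    (4,6)@(9, 13): e=[10,2,12] → █
    (5,6)@(11, 13): e=[18,18,-12] → ·
    (4,7)@(9, 15): e=[6,6,12] → █
    (5,7)@(11, 15): e=[14,22,-12] → ·
    (4,8)@(9, 17): e=[2,10,12] → █
    (5,8)@(11, 17): e=[10,26,-12] → ·
    (4,9)@(9, 19): e=[-2,14,12] → ·
  covered (3 px):
    · · · · · ·
    · · · · · ·
    · · · · · ·
    · · · · · ·
    · · · · · ·
    · · · · · ·
    · · · · █ ·
    · · · · █ ·
    · · · · █ ·
    · · · · · ·
    · · · · · ·

Answer: "outside"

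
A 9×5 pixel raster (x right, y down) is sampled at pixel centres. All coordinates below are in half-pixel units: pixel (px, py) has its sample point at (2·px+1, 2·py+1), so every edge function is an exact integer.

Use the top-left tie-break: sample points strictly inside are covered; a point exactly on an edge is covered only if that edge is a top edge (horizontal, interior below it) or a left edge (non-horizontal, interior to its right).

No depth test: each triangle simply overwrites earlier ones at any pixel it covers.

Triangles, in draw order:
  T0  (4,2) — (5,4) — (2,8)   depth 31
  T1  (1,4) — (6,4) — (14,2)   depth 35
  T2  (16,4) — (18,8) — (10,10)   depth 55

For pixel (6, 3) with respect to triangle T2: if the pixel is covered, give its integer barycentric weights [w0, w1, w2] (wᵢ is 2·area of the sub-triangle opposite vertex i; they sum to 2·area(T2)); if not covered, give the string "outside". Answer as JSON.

T0:
  2·area = 10
  edge (4, 2)→(5, 4): d=(1,2) right/bottom  bias=-1
  edge (5, 4)→(2, 8): d=(-3,4) right/bottom  bias=-1
  edge (2, 8)→(4, 2): d=(2,-6) top-left  bias=+0
    (1,2)@(3, 5): e=[5,5,0] → X  [on edge]
    (2,2)@(5, 5): e=[1,-3,12] → .
    (1,3)@(3, 7): e=[7,-1,4] → .
  covered (1 px):
    . . . . . . . . .
    . . . . . . . . .
    . X . . . . . . .
    . . . . . . . . .
    . . . . . . . . .
T1:
  2·area = 10  (B↔C swapped to make it positive)
  edge (1, 4)→(14, 2): d=(13,-2) top-left  bias=+0
  edge (14, 2)→(6, 4): d=(-8,2) right/bottom  bias=-1
  edge (6, 4)→(1, 4): d=(-5,0) right/bottom  bias=-1
    (4,1)@(9, 3): e=[3,2,5] → X
    (5,1)@(11, 3): e=[7,-2,5] → .
    (4,2)@(9, 5): e=[29,-14,-5] → .
  covered (1 px):
    . . . . . . . . .
    . . . . X . . . .
    . . . . . . . . .
    . . . . . . . . .
    . . . . . . . . .
T2:
  2·area = 36
  edge (16, 4)→(18, 8): d=(2,4) right/bottom  bias=-1
  edge (18, 8)→(10, 10): d=(-8,2) right/bottom  bias=-1
  edge (10, 10)→(16, 4): d=(6,-6) top-left  bias=+0
    (8,1)@(17, 3): e=[-6,42,0] → .  [on edge]
    (7,2)@(15, 5): e=[6,30,0] → X  [on edge]
    (8,2)@(17, 5): e=[-2,26,12] → .
    (6,3)@(13, 7): e=[18,18,0] → X  [on edge]
    (8,3)@(17, 7): e=[2,10,24] → X
    (5,4)@(11, 9): e=[30,6,0] → X  [on edge]
    (7,4)@(15, 9): e=[14,-2,24] → .
    (8,4)@(17, 9): e=[6,-6,36] → .
  covered (6 px):
    . . . . . . . . .
    . . . . . . . . .
    . . . . . . . X .
    . . . . . . X X X
    . . . . . X X . .

Result: [18,0,18]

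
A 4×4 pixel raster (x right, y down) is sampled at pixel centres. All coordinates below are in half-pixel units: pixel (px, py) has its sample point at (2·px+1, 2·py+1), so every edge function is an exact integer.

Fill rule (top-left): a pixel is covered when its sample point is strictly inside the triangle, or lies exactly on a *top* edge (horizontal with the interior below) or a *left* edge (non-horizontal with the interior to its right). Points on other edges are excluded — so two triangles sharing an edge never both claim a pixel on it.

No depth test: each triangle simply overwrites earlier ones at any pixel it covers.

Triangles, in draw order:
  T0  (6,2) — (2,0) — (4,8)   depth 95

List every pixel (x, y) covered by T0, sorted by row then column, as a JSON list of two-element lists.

T0:
  2·area = 28  (B↔C swapped to make it positive)
  edge (6, 2)→(4, 8): d=(-2,6) right/bottom  bias=-1
  edge (4, 8)→(2, 0): d=(-2,-8) top-left  bias=+0
  edge (2, 0)→(6, 2): d=(4,2) right/bottom  bias=-1
    (1,0)@(3, 1): e=[20,6,2] → X
    (2,0)@(5, 1): e=[8,22,-2] → .
    (1,1)@(3, 3): e=[16,2,10] → X
    (2,1)@(5, 3): e=[4,18,6] → X
    (3,1)@(7, 3): e=[-8,34,2] → .
    (1,2)@(3, 5): e=[12,-2,18] → .
    (2,2)@(5, 5): e=[0,14,14] → .  [on edge]
  covered (3 px):
    . X . .
    . X X .
    . . . .
    . . . .

Result: [[1,0],[1,1],[2,1]]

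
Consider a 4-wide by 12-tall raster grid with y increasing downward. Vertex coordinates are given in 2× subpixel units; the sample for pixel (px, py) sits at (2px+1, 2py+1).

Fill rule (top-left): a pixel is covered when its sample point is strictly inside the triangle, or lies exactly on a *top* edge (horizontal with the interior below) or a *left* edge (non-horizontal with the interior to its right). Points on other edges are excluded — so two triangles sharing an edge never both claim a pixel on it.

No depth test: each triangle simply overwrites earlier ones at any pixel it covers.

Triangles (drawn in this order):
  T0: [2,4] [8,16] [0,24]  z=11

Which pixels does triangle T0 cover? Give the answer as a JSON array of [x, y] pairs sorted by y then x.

T0:
  2·area = 144
  edge (2, 4)→(8, 16): d=(6,12) right/bottom  bias=-1
  edge (8, 16)→(0, 24): d=(-8,8) right/bottom  bias=-1
  edge (0, 24)→(2, 4): d=(2,-20) top-left  bias=+0
    (1,3)@(3, 7): e=[6,112,26] → X
    (2,3)@(5, 7): e=[-18,96,66] → .
    (1,4)@(3, 9): e=[18,96,30] → X
    (2,4)@(5, 9): e=[-6,80,70] → .
    (1,5)@(3, 11): e=[30,80,34] → X
    (2,5)@(5, 11): e=[6,64,74] → X
    (3,5)@(7, 11): e=[-18,48,114] → .
    (1,6)@(3, 13): e=[42,64,38] → X
    (3,6)@(7, 13): e=[-6,32,118] → .
    (0,7)@(1, 15): e=[78,64,2] → X
    (3,7)@(7, 15): e=[6,16,122] → X
    (0,8)@(1, 17): e=[90,48,6] → X
    (3,8)@(7, 17): e=[18,0,126] → .  [on edge]
    (2,9)@(5, 19): e=[54,0,90] → .  [on edge]
    (1,10)@(3, 21): e=[90,0,54] → .  [on edge]
    (0,11)@(1, 23): e=[126,0,18] → .  [on edge]
  covered (16 px):
    . . . .
    . . . .
    . . . .
    . X . .
    . X . .
    . X X .
    . X X .
    X X X X
    X X X .
    X X . .
    X . . .
    . . . .

Result: [[1,3],[1,4],[1,5],[2,5],[1,6],[2,6],[0,7],[1,7],[2,7],[3,7],[0,8],[1,8],[2,8],[0,9],[1,9],[0,10]]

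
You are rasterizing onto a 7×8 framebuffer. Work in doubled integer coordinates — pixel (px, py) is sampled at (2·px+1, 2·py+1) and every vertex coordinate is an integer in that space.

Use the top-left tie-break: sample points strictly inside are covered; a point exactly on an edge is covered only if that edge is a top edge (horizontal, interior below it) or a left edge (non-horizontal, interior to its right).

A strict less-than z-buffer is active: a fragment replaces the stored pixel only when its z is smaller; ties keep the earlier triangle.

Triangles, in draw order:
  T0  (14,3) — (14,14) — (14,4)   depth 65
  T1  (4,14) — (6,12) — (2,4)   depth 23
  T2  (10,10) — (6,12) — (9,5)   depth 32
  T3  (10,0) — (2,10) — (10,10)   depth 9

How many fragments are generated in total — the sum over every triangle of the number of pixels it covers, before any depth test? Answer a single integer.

T0:
  degenerate (2·area = 0) — covers nothing
T1:
  2·area = 24  (B↔C swapped to make it positive)
  edge (4, 14)→(2, 4): d=(-2,-10) top-left  bias=+0
  edge (2, 4)→(6, 12): d=(4,8) right/bottom  bias=-1
  edge (6, 12)→(4, 14): d=(-2,2) right/bottom  bias=-1
    (6,2)@(13, 5): e=[108,-84,0] → ·  [on edge]
    (1,3)@(3, 7): e=[4,4,16] → #
    (2,3)@(5, 7): e=[24,-12,12] → ·
    (5,3)@(11, 7): e=[84,-60,0] → ·  [on edge]
    (1,4)@(3, 9): e=[0,12,12] → #  [on edge]
    (2,4)@(5, 9): e=[20,-4,8] → ·
    (4,4)@(9, 9): e=[60,-36,0] → ·  [on edge]
    (1,5)@(3, 11): e=[-4,20,8] → ·
    (2,5)@(5, 11): e=[16,4,4] → #
    (3,5)@(7, 11): e=[36,-12,0] → ·  [on edge]
    (2,6)@(5, 13): e=[12,12,0] → ·  [on edge]
    (1,7)@(3, 15): e=[-12,36,0] → ·  [on edge]
  covered (3 px):
    · · · · · · ·
    · · · · · · ·
    · · · · · · ·
    · # · · · · ·
    · # · · · · ·
    · · # · · · ·
    · · · · · · ·
    · · · · · · ·
T2:
  2·area = 22
  edge (10, 10)→(6, 12): d=(-4,2) right/bottom  bias=-1
  edge (6, 12)→(9, 5): d=(3,-7) top-left  bias=+0
  edge (9, 5)→(10, 10): d=(1,5) right/bottom  bias=-1
    (4,2)@(9, 5): e=[22,0,0] → ·  [on edge]
    (4,3)@(9, 7): e=[14,6,2] → #
    (5,3)@(11, 7): e=[10,20,-8] → ·
    (4,4)@(9, 9): e=[6,12,4] → #
    (5,4)@(11, 9): e=[2,26,-6] → ·
    (3,5)@(7, 11): e=[2,4,16] → #
    (4,5)@(9, 11): e=[-2,18,6] → ·
    (3,6)@(7, 13): e=[-6,10,18] → ·
    (5,7)@(11, 15): e=[-22,44,0] → ·  [on edge]
  covered (3 px):
    · · · · · · ·
    · · · · · · ·
    · · · · · · ·
    · · · · # · ·
    · · · · # · ·
    · · · # · · ·
    · · · · · · ·
    · · · · · · ·
T3:
  2·area = 80  (B↔C swapped to make it positive)
  edge (10, 0)→(10, 10): d=(0,10) right/bottom  bias=-1
  edge (10, 10)→(2, 10): d=(-8,0) right/bottom  bias=-1
  edge (2, 10)→(10, 0): d=(8,-10) top-left  bias=+0
    (4,1)@(9, 3): e=[10,56,14] → #
    (5,1)@(11, 3): e=[-10,56,34] → ·
    (3,2)@(7, 5): e=[30,40,10] → #
    (5,2)@(11, 5): e=[-10,40,50] → ·
    (2,3)@(5, 7): e=[50,24,6] → #
    (5,3)@(11, 7): e=[-10,24,66] → ·
    (1,4)@(3, 9): e=[70,8,2] → #
    (5,4)@(11, 9): e=[-10,8,82] → ·
    (1,5)@(3, 11): e=[70,-8,18] → ·
    (2,5)@(5, 11): e=[50,-8,38] → ·
    (3,5)@(7, 11): e=[30,-8,58] → ·
    (4,5)@(9, 11): e=[10,-8,78] → ·
  covered (10 px):
    · · · · · · ·
    · · · · # · ·
    · · · # # · ·
    · · # # # · ·
    · # # # # · ·
    · · · · · · ·
    · · · · · · ·
    · · · · · · ·

Answer: 16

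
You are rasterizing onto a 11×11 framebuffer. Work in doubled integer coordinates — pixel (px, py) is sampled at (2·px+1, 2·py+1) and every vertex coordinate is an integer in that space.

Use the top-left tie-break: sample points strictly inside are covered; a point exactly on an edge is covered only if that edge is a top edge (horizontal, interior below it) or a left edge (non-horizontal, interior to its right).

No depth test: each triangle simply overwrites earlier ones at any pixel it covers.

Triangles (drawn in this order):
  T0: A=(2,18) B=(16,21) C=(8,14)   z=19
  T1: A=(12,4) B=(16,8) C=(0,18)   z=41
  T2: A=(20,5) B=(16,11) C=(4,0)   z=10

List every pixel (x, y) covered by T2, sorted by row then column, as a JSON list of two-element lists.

T0:
  2·area = 74  (B↔C swapped to make it positive)
  edge (2, 18)→(8, 14): d=(6,-4) top-left  bias=+0
  edge (8, 14)→(16, 21): d=(8,7) right/bottom  bias=-1
  edge (16, 21)→(2, 18): d=(-14,-3) top-left  bias=+0
    (3,7)@(7, 15): e=[2,15,57] → █
    (4,7)@(9, 15): e=[10,1,63] → █
    (5,7)@(11, 15): e=[18,-13,69] → ·
    (2,8)@(5, 17): e=[6,45,23] → █
    (5,8)@(11, 17): e=[30,3,41] → █
    (6,8)@(13, 17): e=[38,-11,47] → ·
    (2,9)@(5, 19): e=[18,61,-5] → ·
    (3,9)@(7, 19): e=[26,47,1] → █
    (6,9)@(13, 19): e=[50,5,19] → █
    (7,9)@(15, 19): e=[58,-9,25] → ·
    (3,10)@(7, 21): e=[38,63,-27] → ·
    (4,10)@(9, 21): e=[46,49,-21] → ·
  covered (10 px):
    · · · · · · · · · · ·
    · · · · · · · · · · ·
    · · · · · · · · · · ·
    · · · · · · · · · · ·
    · · · · · · · · · · ·
    · · · · · · · · · · ·
    · · · · · · · · · · ·
    · · · █ █ · · · · · ·
    · · █ █ █ █ · · · · ·
    · · · █ █ █ █ · · · ·
    · · · · · · · · · · ·
T1:
  2·area = 104
  edge (12, 4)→(16, 8): d=(4,4) right/bottom  bias=-1
  edge (16, 8)→(0, 18): d=(-16,10) right/bottom  bias=-1
  edge (0, 18)→(12, 4): d=(12,-14) top-left  bias=+0
    (4,0)@(9, 1): e=[0,182,-78] → ·  [on edge]
    (5,1)@(11, 3): e=[0,130,-26] → ·  [on edge]
    (6,2)@(13, 5): e=[0,78,26] → ·  [on edge]
    (5,3)@(11, 7): e=[16,66,22] → █
    (6,3)@(13, 7): e=[8,46,50] → █
    (7,3)@(15, 7): e=[0,26,78] → ·  [on edge]
    (4,4)@(9, 9): e=[32,54,18] → █
    (7,4)@(15, 9): e=[8,-6,102] → ·
    (8,4)@(17, 9): e=[0,-26,130] → ·  [on edge]
    (3,5)@(7, 11): e=[48,42,14] → █
    (6,5)@(13, 11): e=[24,-18,98] → ·
    (9,5)@(19, 11): e=[0,-78,182] → ·  [on edge]
    (10,6)@(21, 13): e=[0,-130,234] → ·  [on edge]
  covered (12 px):
    · · · · · · · · · · ·
    · · · · · · · · · · ·
    · · · · · · · · · · ·
    · · · · · █ █ · · · ·
    · · · · █ █ █ · · · ·
    · · · █ █ █ · · · · ·
    · · █ █ · · · · · · ·
    · █ · · · · · · · · ·
    █ · · · · · · · · · ·
    · · · · · · · · · · ·
    · · · · · · · · · · ·
T2:
  2·area = 116
  edge (20, 5)→(16, 11): d=(-4,6) right/bottom  bias=-1
  edge (16, 11)→(4, 0): d=(-12,-11) top-left  bias=+0
  edge (4, 0)→(20, 5): d=(16,5) right/bottom  bias=-1
    (3,0)@(7, 1): e=[94,21,1] → █
    (4,0)@(9, 1): e=[82,43,-9] → ·
    (3,1)@(7, 3): e=[86,-3,33] → ·
    (4,1)@(9, 3): e=[74,19,23] → █
    (5,1)@(11, 3): e=[62,41,13] → █
    (6,1)@(13, 3): e=[50,63,3] → █
    (7,1)@(15, 3): e=[38,85,-7] → ·
    (4,2)@(9, 5): e=[66,-5,55] → ·
    (5,2)@(11, 5): e=[54,17,45] → █
    (7,2)@(15, 5): e=[30,61,25] → █
    (8,2)@(17, 5): e=[18,83,15] → █
    (9,2)@(19, 5): e=[6,105,5] → █
  covered (14 px):
    · · · █ · · · · · · ·
    · · · · █ █ █ · · · ·
    · · · · · █ █ █ █ █ ·
    · · · · · · █ █ █ · ·
    · · · · · · · █ █ · ·
    · · · · · · · · · · ·
    · · · · · · · · · · ·
    · · · · · · · · · · ·
    · · · · · · · · · · ·
    · · · · · · · · · · ·
    · · · · · · · · · · ·

Answer: [[3,0],[4,1],[5,1],[6,1],[5,2],[6,2],[7,2],[8,2],[9,2],[6,3],[7,3],[8,3],[7,4],[8,4]]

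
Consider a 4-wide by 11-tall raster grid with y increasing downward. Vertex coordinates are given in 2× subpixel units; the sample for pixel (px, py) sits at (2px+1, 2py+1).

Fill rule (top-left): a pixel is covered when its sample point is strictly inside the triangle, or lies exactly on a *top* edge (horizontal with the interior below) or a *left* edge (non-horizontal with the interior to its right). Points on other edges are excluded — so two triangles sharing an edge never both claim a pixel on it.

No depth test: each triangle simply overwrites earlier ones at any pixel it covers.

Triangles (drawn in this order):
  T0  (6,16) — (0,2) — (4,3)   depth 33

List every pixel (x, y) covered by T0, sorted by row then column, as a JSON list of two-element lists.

T0:
  2·area = 50
  edge (6, 16)→(0, 2): d=(-6,-14) top-left  bias=+0
  edge (0, 2)→(4, 3): d=(4,1) right/bottom  bias=-1
  edge (4, 3)→(6, 16): d=(2,13) right/bottom  bias=-1
    (0,1)@(1, 3): e=[8,3,39] → #
    (1,1)@(3, 3): e=[36,1,13] → #
    (2,1)@(5, 3): e=[64,-1,-13] → ·
    (0,2)@(1, 5): e=[-4,11,43] → ·
    (1,2)@(3, 5): e=[24,9,17] → #
    (2,2)@(5, 5): e=[52,7,-9] → ·
    (1,3)@(3, 7): e=[12,17,21] → #
    (2,3)@(5, 7): e=[40,15,-5] → ·
    (1,4)@(3, 9): e=[0,25,25] → #  [on edge]
    (2,4)@(5, 9): e=[28,23,-1] → ·
    (1,5)@(3, 11): e=[-12,33,29] → ·
    (2,5)@(5, 11): e=[16,31,3] → #
  covered (7 px):
    · · · ·
    # # · ·
    · # · ·
    · # · ·
    · # · ·
    · · # ·
    · · # ·
    · · · ·
    · · · ·
    · · · ·
    · · · ·

Result: [[0,1],[1,1],[1,2],[1,3],[1,4],[2,5],[2,6]]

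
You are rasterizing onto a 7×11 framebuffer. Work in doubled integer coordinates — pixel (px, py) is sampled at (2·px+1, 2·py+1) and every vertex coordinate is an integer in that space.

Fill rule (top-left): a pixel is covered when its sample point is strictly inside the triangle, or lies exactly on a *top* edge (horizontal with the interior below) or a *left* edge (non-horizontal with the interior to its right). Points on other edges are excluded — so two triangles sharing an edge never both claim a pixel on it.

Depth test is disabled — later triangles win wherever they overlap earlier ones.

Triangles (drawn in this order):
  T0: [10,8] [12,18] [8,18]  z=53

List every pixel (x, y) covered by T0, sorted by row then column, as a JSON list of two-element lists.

T0:
  2·area = 40
  edge (10, 8)→(12, 18): d=(2,10) right/bottom  bias=-1
  edge (12, 18)→(8, 18): d=(-4,0) right/bottom  bias=-1
  edge (8, 18)→(10, 8): d=(2,-10) top-left  bias=+0
    (4,1)@(9, 3): e=[0,60,-20] → .  [on edge]
    (5,1)@(11, 3): e=[-20,60,0] → .  [on edge]
    (4,6)@(9, 13): e=[20,20,0] → X  [on edge]
    (5,6)@(11, 13): e=[0,20,20] → .  [on edge]
    (4,7)@(9, 15): e=[24,12,4] → X
    (5,7)@(11, 15): e=[4,12,24] → X
    (6,7)@(13, 15): e=[-16,12,44] → .
    (4,8)@(9, 17): e=[28,4,8] → X
    (6,8)@(13, 17): e=[-12,4,48] → .
    (4,9)@(9, 19): e=[32,-4,12] → .
    (5,9)@(11, 19): e=[12,-4,32] → .
  covered (5 px):
    . . . . . . .
    . . . . . . .
    . . . . . . .
    . . . . . . .
    . . . . . . .
    . . . . . . .
    . . . . X . .
    . . . . X X .
    . . . . X X .
    . . . . . . .
    . . . . . . .

Answer: [[4,6],[4,7],[5,7],[4,8],[5,8]]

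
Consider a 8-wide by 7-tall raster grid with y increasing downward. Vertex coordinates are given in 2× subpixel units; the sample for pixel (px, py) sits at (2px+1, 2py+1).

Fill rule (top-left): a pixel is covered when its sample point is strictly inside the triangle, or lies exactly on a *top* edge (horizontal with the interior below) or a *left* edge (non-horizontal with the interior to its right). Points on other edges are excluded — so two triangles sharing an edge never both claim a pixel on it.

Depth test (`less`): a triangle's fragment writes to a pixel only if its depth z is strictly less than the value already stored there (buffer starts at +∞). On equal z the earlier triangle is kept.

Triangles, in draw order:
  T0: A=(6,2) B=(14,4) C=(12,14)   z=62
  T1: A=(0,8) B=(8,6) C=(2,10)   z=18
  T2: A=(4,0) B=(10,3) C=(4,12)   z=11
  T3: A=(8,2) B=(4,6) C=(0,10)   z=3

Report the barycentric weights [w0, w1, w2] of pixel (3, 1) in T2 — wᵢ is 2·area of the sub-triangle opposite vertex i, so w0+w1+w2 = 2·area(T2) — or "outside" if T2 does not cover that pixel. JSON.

T0:
  2·area = 84
  edge (6, 2)→(14, 4): d=(8,2) right/bottom  bias=-1
  edge (14, 4)→(12, 14): d=(-2,10) right/bottom  bias=-1
  edge (12, 14)→(6, 2): d=(-6,-12) top-left  bias=+0
    (3,1)@(7, 3): e=[6,72,6] → X
    (4,1)@(9, 3): e=[2,52,30] → X
    (5,1)@(11, 3): e=[-2,32,54] → .
    (3,2)@(7, 5): e=[22,68,-6] → .
    (4,2)@(9, 5): e=[18,48,18] → X
    (5,2)@(11, 5): e=[14,28,42] → X
    (6,2)@(13, 5): e=[10,8,66] → X
    (7,2)@(15, 5): e=[6,-12,90] → .
    (4,3)@(9, 7): e=[34,44,6] → X
    (7,3)@(15, 7): e=[22,-16,78] → .
    (4,4)@(9, 9): e=[50,40,-6] → .
    (5,4)@(11, 9): e=[46,20,18] → X
    (6,4)@(13, 9): e=[42,0,42] → .  [on edge]
  covered (10 px):
    . . . . . . . .
    . . . X X . . .
    . . . . X X X .
    . . . . X X X .
    . . . . . X . .
    . . . . . X . .
    . . . . . . . .
T1:
  2·area = 20
  edge (0, 8)→(8, 6): d=(8,-2) top-left  bias=+0
  edge (8, 6)→(2, 10): d=(-6,4) right/bottom  bias=-1
  edge (2, 10)→(0, 8): d=(-2,-2) top-left  bias=+0
    (2,3)@(5, 7): e=[2,6,12] → X
    (3,3)@(7, 7): e=[6,-2,16] → .
    (0,4)@(1, 9): e=[10,10,0] → X  [on edge]
    (1,4)@(3, 9): e=[14,2,4] → X
    (2,4)@(5, 9): e=[18,-6,8] → .
    (0,5)@(1, 11): e=[26,-2,-4] → .
    (1,5)@(3, 11): e=[30,-10,0] → .  [on edge]
    (2,6)@(5, 13): e=[50,-30,0] → .  [on edge]
  covered (3 px):
    . . . . . . . .
    . . . . . . . .
    . . . . . . . .
    . . X . . . . .
    X X . . . . . .
    . . . . . . . .
    . . . . . . . .
T2:
  2·area = 72
  edge (4, 0)→(10, 3): d=(6,3) right/bottom  bias=-1
  edge (10, 3)→(4, 12): d=(-6,9) right/bottom  bias=-1
  edge (4, 12)→(4, 0): d=(0,-12) top-left  bias=+0
    (2,0)@(5, 1): e=[3,57,12] → X
    (3,0)@(7, 1): e=[-3,39,36] → .
    (2,1)@(5, 3): e=[15,45,12] → X
    (3,1)@(7, 3): e=[9,27,36] → X
    (4,1)@(9, 3): e=[3,9,60] → X
    (5,1)@(11, 3): e=[-3,-9,84] → .
    (2,2)@(5, 5): e=[27,33,12] → X
    (4,2)@(9, 5): e=[15,-3,60] → .
    (2,3)@(5, 7): e=[39,21,12] → X
    (4,3)@(9, 7): e=[27,-15,60] → .
    (2,4)@(5, 9): e=[51,9,12] → X
    (3,4)@(7, 9): e=[45,-9,36] → .
  covered (9 px):
    . . X . . . . .
    . . X X X . . .
    . . X X . . . .
    . . X X . . . .
    . . X . . . . .
    . . . . . . . .
    . . . . . . . .
T3:
  degenerate (2·area = 0) — covers nothing

Result: [27,36,9]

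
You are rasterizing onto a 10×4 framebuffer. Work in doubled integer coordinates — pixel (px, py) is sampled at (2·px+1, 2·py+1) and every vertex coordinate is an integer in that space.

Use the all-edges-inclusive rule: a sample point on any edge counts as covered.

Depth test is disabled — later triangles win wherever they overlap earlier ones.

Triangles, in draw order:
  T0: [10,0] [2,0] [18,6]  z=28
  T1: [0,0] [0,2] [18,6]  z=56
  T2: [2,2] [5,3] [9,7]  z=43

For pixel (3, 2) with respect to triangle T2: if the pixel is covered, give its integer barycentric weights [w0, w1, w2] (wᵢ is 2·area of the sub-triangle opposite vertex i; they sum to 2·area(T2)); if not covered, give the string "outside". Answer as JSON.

T0:
  2·area = 48  (B↔C swapped to make it positive)
  edge (10, 0)→(18, 6): d=(8,6) inclusive
  edge (18, 6)→(2, 0): d=(-16,-6) inclusive
  edge (2, 0)→(10, 0): d=(8,0) inclusive
    (2,0)@(5, 1): e=[38,2,8] → █
    (3,0)@(7, 1): e=[26,14,8] → █
    (4,0)@(9, 1): e=[14,26,8] → █
    (5,0)@(11, 1): e=[2,38,8] → █
    (6,0)@(13, 1): e=[-10,50,8] → ·
    (2,1)@(5, 3): e=[54,-30,24] → ·
    (3,1)@(7, 3): e=[42,-18,24] → ·
    (4,1)@(9, 3): e=[30,-6,24] → ·
    (5,1)@(11, 3): e=[18,6,24] → █
    (6,1)@(13, 3): e=[6,18,24] → █
    (7,1)@(15, 3): e=[-6,30,24] → ·
    (5,2)@(11, 5): e=[34,-26,40] → ·
  covered (6 px):
    · · █ █ █ █ · · · ·
    · · · · · █ █ · · ·
    · · · · · · · · · ·
    · · · · · · · · · ·
T1:
  2·area = 36  (B↔C swapped to make it positive)
  edge (0, 0)→(18, 6): d=(18,6) inclusive
  edge (18, 6)→(0, 2): d=(-18,-4) inclusive
  edge (0, 2)→(0, 0): d=(0,-2) inclusive
    (0,0)@(1, 1): e=[12,22,2] → █
    (1,0)@(3, 1): e=[0,30,6] → █  [on edge]
    (2,0)@(5, 1): e=[-12,38,10] → ·
    (0,1)@(1, 3): e=[48,-14,2] → ·
    (1,1)@(3, 3): e=[36,-6,6] → ·
    (2,1)@(5, 3): e=[24,2,10] → █
    (3,1)@(7, 3): e=[12,10,14] → █
    (4,1)@(9, 3): e=[0,18,18] → █  [on edge]
    (5,1)@(11, 3): e=[-12,26,22] → ·
    (2,2)@(5, 5): e=[60,-34,10] → ·
    (3,2)@(7, 5): e=[48,-26,14] → ·
    (4,2)@(9, 5): e=[36,-18,18] → ·
    (7,2)@(15, 5): e=[0,6,30] → █  [on edge]
  covered (6 px):
    █ █ · · · · · · · ·
    · · █ █ █ · · · · ·
    · · · · · · · █ · ·
    · · · · · · · · · ·
T2:
  2·area = 8
  edge (2, 2)→(5, 3): d=(3,1) inclusive
  edge (5, 3)→(9, 7): d=(4,4) inclusive
  edge (9, 7)→(2, 2): d=(-7,-5) inclusive
    (1,0)@(3, 1): e=[-4,0,12] → ·  [on edge]
    (2,1)@(5, 3): e=[0,0,8] → █  [on edge]
    (3,1)@(7, 3): e=[-2,-8,18] → ·
    (2,2)@(5, 5): e=[6,8,-6] → ·
    (3,2)@(7, 5): e=[4,0,4] → █  [on edge]
    (4,2)@(9, 5): e=[2,-8,14] → ·
    (5,2)@(11, 5): e=[0,-16,24] → ·  [on edge]
    (3,3)@(7, 7): e=[10,8,-10] → ·
    (4,3)@(9, 7): e=[8,0,0] → █  [on edge]
    (5,3)@(11, 7): e=[6,-8,10] → ·
    (8,3)@(17, 7): e=[0,-32,40] → ·  [on edge]
  covered (3 px):
    · · · · · · · · · ·
    · · █ · · · · · · ·
    · · · █ · · · · · ·
    · · · · █ · · · · ·

Result: [0,4,4]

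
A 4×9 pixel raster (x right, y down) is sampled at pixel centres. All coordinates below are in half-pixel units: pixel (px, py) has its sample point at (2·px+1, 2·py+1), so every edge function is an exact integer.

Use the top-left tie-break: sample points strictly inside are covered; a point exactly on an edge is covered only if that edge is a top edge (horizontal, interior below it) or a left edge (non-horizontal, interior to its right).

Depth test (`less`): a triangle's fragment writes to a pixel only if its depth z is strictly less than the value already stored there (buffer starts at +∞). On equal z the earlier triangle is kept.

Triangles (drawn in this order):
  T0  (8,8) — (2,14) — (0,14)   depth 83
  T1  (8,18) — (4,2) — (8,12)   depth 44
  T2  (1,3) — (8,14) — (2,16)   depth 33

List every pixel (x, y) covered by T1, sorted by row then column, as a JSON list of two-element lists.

T0:
  2·area = 12
  edge (8, 8)→(2, 14): d=(-6,6) right/bottom  bias=-1
  edge (2, 14)→(0, 14): d=(-2,0) right/bottom  bias=-1
  edge (0, 14)→(8, 8): d=(8,-6) top-left  bias=+0
    (3,4)@(7, 9): e=[0,10,2] → ·  [on edge]
    (2,5)@(5, 11): e=[0,6,6] → ·  [on edge]
    (1,6)@(3, 13): e=[0,2,10] → ·  [on edge]
    (0,7)@(1, 15): e=[0,-2,14] → ·  [on edge]
  covered (0 px):
    · · · ·
    · · · ·
    · · · ·
    · · · ·
    · · · ·
    · · · ·
    · · · ·
    · · · ·
    · · · ·
T1:
  2·area = 24
  edge (8, 18)→(4, 2): d=(-4,-16) top-left  bias=+0
  edge (4, 2)→(8, 12): d=(4,10) right/bottom  bias=-1
  edge (8, 12)→(8, 18): d=(0,6) right/bottom  bias=-1
    (2,2)@(5, 5): e=[4,2,18] → █
    (3,2)@(7, 5): e=[36,-18,6] → ·
    (2,3)@(5, 7): e=[-4,10,18] → ·
    (3,5)@(7, 11): e=[12,6,6] → █
    (3,6)@(7, 13): e=[4,14,6] → █
    (3,7)@(7, 15): e=[-4,22,6] → ·
  covered (3 px):
    · · · ·
    · · · ·
    · · █ ·
    · · · ·
    · · · ·
    · · · █
    · · · █
    · · · ·
    · · · ·
T2:
  2·area = 80
  edge (1, 3)→(8, 14): d=(7,11) right/bottom  bias=-1
  edge (8, 14)→(2, 16): d=(-6,2) right/bottom  bias=-1
  edge (2, 16)→(1, 3): d=(-1,-13) top-left  bias=+0
    (0,1)@(1, 3): e=[0,80,0] → ·  [on edge]
    (1,3)@(3, 7): e=[6,52,22] → █
    (2,3)@(5, 7): e=[-16,48,48] → ·
    (1,4)@(3, 9): e=[20,40,20] → █
    (2,4)@(5, 9): e=[-2,36,46] → ·
    (1,5)@(3, 11): e=[34,28,18] → █
    (2,5)@(5, 11): e=[12,24,44] → █
    (3,5)@(7, 11): e=[-10,20,70] → ·
    (1,6)@(3, 13): e=[48,16,16] → █
    (3,6)@(7, 13): e=[4,8,68] → █
    (1,7)@(3, 15): e=[62,4,14] → █
    (2,7)@(5, 15): e=[40,0,40] → ·  [on edge]
  covered (8 px):
    · · · ·
    · · · ·
    · · · ·
    · █ · ·
    · █ · ·
    · █ █ ·
    · █ █ █
    · █ · ·
    · · · ·

Answer: [[2,2],[3,5],[3,6]]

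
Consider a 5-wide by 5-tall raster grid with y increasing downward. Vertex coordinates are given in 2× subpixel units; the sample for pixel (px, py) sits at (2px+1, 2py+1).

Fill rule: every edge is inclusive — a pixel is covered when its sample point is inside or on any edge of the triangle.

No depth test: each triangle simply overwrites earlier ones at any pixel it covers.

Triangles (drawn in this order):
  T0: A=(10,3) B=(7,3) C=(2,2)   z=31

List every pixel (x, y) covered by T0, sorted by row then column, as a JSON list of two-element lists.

T0:
  2·area = 3
  edge (10, 3)→(7, 3): d=(-3,0) inclusive
  edge (7, 3)→(2, 2): d=(-5,-1) inclusive
  edge (2, 2)→(10, 3): d=(8,1) inclusive
    (0,1)@(1, 3): e=[0,-6,9] → ·  [on edge]
    (1,1)@(3, 3): e=[0,-4,7] → ·  [on edge]
    (2,1)@(5, 3): e=[0,-2,5] → ·  [on edge]
    (3,1)@(7, 3): e=[0,0,3] → #  [on edge]
    (4,1)@(9, 3): e=[0,2,1] → #  [on edge]
    (3,2)@(7, 5): e=[-6,-10,19] → ·
    (4,2)@(9, 5): e=[-6,-8,17] → ·
  covered (2 px):
    · · · · ·
    · · · # #
    · · · · ·
    · · · · ·
    · · · · ·

Result: [[3,1],[4,1]]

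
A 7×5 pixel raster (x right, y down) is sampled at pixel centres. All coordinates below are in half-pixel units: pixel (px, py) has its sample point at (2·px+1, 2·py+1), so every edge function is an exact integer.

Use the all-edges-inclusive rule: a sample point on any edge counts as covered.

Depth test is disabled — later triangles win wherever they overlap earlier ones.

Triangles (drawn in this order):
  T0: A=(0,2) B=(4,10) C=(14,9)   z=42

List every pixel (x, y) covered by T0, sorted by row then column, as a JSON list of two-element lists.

T0:
  2·area = 84  (B↔C swapped to make it positive)
  edge (0, 2)→(14, 9): d=(14,7) inclusive
  edge (14, 9)→(4, 10): d=(-10,1) inclusive
  edge (4, 10)→(0, 2): d=(-4,-8) inclusive
    (0,1)@(1, 3): e=[7,73,4] → X
    (1,1)@(3, 3): e=[-7,71,20] → .
    (0,2)@(1, 5): e=[35,53,-4] → .
    (1,2)@(3, 5): e=[21,51,12] → X
    (2,2)@(5, 5): e=[7,49,28] → X
    (3,2)@(7, 5): e=[-7,47,44] → .
    (1,3)@(3, 7): e=[49,31,4] → X
    (3,3)@(7, 7): e=[21,27,36] → X
    (4,3)@(9, 7): e=[7,25,52] → X
    (5,3)@(11, 7): e=[-7,23,68] → .
    (1,4)@(3, 9): e=[77,11,-4] → .
    (2,4)@(5, 9): e=[63,9,12] → X
  covered (12 px):
    . . . . . . .
    X . . . . . .
    . X X . . . .
    . X X X X . .
    . . X X X X X

Result: [[0,1],[1,2],[2,2],[1,3],[2,3],[3,3],[4,3],[2,4],[3,4],[4,4],[5,4],[6,4]]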